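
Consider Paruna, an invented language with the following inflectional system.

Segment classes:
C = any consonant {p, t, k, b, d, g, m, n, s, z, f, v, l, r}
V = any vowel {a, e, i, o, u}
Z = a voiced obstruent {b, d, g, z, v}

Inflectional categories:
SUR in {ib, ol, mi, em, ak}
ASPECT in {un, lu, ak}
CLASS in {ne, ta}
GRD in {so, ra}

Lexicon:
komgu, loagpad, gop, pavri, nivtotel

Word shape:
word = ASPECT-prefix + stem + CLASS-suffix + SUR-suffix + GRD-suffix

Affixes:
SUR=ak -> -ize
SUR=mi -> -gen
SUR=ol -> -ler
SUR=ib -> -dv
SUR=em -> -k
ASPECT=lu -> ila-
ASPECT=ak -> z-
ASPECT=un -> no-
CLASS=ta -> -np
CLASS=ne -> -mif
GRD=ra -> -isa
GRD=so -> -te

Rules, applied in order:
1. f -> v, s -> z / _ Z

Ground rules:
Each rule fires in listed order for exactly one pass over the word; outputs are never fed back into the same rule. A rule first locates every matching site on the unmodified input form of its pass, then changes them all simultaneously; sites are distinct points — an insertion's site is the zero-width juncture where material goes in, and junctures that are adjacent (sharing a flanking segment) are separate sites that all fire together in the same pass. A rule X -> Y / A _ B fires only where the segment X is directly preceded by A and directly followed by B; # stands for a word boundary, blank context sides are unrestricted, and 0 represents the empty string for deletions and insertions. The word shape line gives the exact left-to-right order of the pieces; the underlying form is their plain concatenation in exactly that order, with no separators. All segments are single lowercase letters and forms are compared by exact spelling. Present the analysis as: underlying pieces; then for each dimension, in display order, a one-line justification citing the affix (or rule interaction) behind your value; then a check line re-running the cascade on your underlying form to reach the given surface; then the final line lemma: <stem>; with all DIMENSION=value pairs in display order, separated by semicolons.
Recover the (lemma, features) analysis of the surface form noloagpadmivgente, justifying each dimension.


underlying: no-loagpad-mif-gen-te
SUR=mi - signalled by the affix -gen
ASPECT=un - signalled by the affix no-
CLASS=ne - signalled by the affix -mif
GRD=so - signalled by the affix -te
check: noloagpadmifgente -> noloagpadmivgente
lemma: loagpad; SUR=mi; ASPECT=un; CLASS=ne; GRD=so


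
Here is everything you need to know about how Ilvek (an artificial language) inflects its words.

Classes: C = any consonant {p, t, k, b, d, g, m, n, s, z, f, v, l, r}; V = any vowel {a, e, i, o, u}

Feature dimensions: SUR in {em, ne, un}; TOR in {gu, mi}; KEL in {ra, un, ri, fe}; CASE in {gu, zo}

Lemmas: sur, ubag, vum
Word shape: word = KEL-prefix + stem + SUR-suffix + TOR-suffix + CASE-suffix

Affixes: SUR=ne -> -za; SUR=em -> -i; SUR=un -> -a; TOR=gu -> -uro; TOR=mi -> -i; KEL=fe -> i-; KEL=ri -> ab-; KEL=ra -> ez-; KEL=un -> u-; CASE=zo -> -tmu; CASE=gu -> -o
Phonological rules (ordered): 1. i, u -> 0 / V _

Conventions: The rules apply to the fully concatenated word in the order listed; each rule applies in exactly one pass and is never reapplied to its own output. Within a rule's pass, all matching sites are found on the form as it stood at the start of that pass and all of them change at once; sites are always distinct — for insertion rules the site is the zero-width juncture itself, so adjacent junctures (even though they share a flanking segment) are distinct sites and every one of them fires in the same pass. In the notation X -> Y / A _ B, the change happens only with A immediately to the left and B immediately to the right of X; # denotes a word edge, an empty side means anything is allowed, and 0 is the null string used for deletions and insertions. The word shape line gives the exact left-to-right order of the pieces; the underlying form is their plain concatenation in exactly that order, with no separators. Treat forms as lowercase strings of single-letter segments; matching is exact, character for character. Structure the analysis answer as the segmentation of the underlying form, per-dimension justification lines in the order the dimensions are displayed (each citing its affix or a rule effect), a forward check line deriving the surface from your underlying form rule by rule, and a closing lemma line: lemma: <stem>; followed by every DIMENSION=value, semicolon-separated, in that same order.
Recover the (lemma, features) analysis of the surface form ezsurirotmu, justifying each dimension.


underlying: ez-sur-i-uro-tmu
SUR=em - signalled by the affix -i
TOR=gu - signalled by the affix -uro
KEL=ra - signalled by the affix ez-
CASE=zo - signalled by the affix -tmu
check: ezsuriurotmu -> ezsurirotmu
lemma: sur; SUR=em; TOR=gu; KEL=ra; CASE=zo


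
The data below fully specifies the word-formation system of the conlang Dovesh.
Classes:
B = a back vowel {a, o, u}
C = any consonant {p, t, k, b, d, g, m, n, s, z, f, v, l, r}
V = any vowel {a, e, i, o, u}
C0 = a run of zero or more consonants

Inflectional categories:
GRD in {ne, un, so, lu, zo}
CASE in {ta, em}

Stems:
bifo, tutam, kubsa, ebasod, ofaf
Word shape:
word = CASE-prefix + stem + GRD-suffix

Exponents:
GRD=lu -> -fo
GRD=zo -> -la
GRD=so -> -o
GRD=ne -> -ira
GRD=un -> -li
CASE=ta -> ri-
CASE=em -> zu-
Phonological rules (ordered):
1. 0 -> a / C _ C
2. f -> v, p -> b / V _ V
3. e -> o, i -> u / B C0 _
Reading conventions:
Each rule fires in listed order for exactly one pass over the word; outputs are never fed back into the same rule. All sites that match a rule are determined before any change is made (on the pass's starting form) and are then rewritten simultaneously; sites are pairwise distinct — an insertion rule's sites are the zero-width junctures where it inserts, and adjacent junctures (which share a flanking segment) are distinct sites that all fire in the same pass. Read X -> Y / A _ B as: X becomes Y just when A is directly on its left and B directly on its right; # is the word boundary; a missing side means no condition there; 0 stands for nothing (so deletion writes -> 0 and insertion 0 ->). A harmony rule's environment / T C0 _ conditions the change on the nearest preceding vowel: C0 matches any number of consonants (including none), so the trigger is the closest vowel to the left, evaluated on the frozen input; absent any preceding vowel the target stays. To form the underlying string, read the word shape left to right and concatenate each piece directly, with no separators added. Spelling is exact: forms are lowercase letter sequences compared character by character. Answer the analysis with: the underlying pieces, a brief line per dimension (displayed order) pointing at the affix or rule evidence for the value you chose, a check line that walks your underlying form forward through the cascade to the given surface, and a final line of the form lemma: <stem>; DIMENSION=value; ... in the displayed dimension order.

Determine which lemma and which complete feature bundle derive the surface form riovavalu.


underlying: ri-ofaf-li
GRD=un - signalled by the affix -li
CASE=ta - signalled by the affix ri-
check: riofafli -> riofafali -> riovavali -> riovavalu
lemma: ofaf; GRD=un; CASE=ta


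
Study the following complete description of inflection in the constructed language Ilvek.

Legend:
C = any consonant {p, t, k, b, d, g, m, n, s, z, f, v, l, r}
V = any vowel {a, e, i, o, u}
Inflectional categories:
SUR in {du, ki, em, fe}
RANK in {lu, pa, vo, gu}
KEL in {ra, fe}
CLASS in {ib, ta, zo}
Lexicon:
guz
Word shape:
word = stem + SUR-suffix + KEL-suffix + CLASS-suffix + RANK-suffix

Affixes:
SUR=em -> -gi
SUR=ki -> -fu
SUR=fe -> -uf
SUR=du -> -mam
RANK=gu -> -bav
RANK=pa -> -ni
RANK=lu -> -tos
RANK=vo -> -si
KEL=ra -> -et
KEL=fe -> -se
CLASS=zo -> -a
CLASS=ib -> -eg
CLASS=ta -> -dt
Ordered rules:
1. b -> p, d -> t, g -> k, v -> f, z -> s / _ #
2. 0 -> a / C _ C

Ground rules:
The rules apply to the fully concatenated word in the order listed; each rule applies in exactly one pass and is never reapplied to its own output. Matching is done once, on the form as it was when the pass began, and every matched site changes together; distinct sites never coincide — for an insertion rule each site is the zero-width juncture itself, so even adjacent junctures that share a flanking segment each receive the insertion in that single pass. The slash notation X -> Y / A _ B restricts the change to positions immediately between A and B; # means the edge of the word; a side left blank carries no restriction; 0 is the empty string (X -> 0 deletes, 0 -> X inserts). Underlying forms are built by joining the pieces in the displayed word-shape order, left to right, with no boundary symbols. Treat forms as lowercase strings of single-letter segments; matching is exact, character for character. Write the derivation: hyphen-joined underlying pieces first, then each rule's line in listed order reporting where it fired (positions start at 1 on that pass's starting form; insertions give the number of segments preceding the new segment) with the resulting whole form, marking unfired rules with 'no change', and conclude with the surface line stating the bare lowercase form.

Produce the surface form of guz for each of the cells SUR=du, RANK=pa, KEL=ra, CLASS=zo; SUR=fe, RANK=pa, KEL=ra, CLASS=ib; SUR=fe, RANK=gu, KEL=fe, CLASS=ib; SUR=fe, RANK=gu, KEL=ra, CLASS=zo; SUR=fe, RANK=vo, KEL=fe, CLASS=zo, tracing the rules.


cell SUR=du, RANK=pa, KEL=ra, CLASS=zo:
underlying: guz-mam-et-a-ni
1. b -> p, d -> t, g -> k, v -> f, z -> s / _ #: no change
2. 0 -> a / C _ C: inserts after position(s) 3: guzamametani
surface: guzamametani

cell SUR=fe, RANK=pa, KEL=ra, CLASS=ib:
underlying: guz-uf-et-eg-ni
1. b -> p, d -> t, g -> k, v -> f, z -> s / _ #: no change
2. 0 -> a / C _ C: inserts after position(s) 9: guzufetegani
surface: guzufetegani

cell SUR=fe, RANK=gu, KEL=fe, CLASS=ib:
underlying: guz-uf-se-eg-bav
1. b -> p, d -> t, g -> k, v -> f, z -> s / _ #: fires at position(s) 12: guzufseegbaf
2. 0 -> a / C _ C: inserts after position(s) 5, 9: guzufaseegabaf
surface: guzufaseegabaf

cell SUR=fe, RANK=gu, KEL=ra, CLASS=zo:
underlying: guz-uf-et-a-bav
1. b -> p, d -> t, g -> k, v -> f, z -> s / _ #: fires at position(s) 11: guzufetabaf
2. 0 -> a / C _ C: no change
surface: guzufetabaf

cell SUR=fe, RANK=vo, KEL=fe, CLASS=zo:
underlying: guz-uf-se-a-si
1. b -> p, d -> t, g -> k, v -> f, z -> s / _ #: no change
2. 0 -> a / C _ C: inserts after position(s) 5: guzufaseasi
surface: guzufaseasi


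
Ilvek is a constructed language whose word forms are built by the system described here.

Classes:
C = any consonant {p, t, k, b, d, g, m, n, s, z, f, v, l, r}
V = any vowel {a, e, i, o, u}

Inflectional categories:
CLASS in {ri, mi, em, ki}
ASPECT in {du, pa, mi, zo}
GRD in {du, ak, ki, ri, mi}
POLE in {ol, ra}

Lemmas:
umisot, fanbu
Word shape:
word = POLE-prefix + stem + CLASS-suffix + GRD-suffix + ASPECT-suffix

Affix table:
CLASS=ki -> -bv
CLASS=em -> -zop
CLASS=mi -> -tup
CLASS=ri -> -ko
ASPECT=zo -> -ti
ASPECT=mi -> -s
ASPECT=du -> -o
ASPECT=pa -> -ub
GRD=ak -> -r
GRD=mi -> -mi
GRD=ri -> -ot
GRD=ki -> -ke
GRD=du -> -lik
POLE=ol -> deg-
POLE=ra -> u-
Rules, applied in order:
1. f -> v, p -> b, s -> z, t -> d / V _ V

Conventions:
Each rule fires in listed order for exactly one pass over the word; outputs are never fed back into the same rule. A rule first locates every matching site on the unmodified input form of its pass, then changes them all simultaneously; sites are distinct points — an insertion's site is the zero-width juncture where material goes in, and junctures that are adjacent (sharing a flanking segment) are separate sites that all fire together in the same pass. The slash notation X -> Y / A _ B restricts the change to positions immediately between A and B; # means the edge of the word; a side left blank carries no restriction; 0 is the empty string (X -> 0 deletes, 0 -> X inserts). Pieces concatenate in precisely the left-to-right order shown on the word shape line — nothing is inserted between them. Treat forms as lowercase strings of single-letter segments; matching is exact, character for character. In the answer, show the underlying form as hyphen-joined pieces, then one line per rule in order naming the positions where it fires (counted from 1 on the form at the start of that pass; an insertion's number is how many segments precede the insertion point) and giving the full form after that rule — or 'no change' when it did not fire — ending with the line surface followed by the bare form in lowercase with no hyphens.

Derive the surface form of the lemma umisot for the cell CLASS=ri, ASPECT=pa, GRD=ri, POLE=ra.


underlying: u-umisot-ko-ot-ub
1. f -> v, p -> b, s -> z, t -> d / V _ V: fires at position(s) 5, 11: uumizotkoodub
surface: uumizotkoodub


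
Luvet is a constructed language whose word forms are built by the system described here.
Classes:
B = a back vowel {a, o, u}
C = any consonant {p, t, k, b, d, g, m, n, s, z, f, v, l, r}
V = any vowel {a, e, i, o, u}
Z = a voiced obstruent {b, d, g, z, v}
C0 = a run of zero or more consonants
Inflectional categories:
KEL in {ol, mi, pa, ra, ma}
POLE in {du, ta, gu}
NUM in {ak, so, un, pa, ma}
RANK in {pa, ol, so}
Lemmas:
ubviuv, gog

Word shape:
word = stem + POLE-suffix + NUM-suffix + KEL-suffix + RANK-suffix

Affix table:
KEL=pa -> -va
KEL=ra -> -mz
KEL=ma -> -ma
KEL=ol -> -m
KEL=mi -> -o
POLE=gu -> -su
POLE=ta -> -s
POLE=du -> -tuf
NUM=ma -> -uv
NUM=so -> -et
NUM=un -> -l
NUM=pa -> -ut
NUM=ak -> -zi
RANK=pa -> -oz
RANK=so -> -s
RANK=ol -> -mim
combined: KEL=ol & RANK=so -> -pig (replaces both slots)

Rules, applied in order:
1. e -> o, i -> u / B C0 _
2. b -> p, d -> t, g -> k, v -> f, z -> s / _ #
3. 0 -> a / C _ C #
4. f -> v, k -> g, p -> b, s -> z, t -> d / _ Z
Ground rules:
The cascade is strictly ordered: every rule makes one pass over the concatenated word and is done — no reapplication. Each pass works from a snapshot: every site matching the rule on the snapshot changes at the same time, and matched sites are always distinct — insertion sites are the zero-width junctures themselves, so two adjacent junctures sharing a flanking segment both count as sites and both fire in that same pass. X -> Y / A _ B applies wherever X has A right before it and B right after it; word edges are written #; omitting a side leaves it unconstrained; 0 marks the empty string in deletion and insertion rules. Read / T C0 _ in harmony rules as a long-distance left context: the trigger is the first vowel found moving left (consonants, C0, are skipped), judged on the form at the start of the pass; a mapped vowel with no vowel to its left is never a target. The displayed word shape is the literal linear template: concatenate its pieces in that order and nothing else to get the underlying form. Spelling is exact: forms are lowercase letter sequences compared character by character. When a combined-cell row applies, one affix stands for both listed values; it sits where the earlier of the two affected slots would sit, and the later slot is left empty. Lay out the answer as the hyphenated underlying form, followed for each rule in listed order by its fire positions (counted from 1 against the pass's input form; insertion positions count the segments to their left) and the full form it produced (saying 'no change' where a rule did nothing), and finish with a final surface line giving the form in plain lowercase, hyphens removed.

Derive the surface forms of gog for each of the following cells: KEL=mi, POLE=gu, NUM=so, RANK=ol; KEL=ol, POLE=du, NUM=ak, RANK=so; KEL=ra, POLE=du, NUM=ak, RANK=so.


cell KEL=mi, POLE=gu, NUM=so, RANK=ol:
underlying: gog-su-et-o-mim
1. e -> o, i -> u / B C0 _: fires at position(s) 6, 10: gogsuotomum
2. b -> p, d -> t, g -> k, v -> f, z -> s / _ #: no change
3. 0 -> a / C _ C #: no change
4. f -> v, k -> g, p -> b, s -> z, t -> d / _ Z: no change
surface: gogsuotomum

cell KEL=ol, POLE=du, NUM=ak, RANK=so:
underlying: gog-tuf-zi-pig
1. e -> o, i -> u / B C0 _: fires at position(s) 8: gogtufzupig
2. b -> p, d -> t, g -> k, v -> f, z -> s / _ #: fires at position(s) 11: gogtufzupik
3. 0 -> a / C _ C #: no change
4. f -> v, k -> g, p -> b, s -> z, t -> d / _ Z: fires at position(s) 6: gogtuvzupik
surface: gogtuvzupik

cell KEL=ra, POLE=du, NUM=ak, RANK=so:
underlying: gog-tuf-zi-mz-s
1. e -> o, i -> u / B C0 _: fires at position(s) 8: gogtufzumzs
2. b -> p, d -> t, g -> k, v -> f, z -> s / _ #: no change
3. 0 -> a / C _ C #: inserts after position(s) 10: gogtufzumzas
4. f -> v, k -> g, p -> b, s -> z, t -> d / _ Z: fires at position(s) 6: gogtuvzumzas
surface: gogtuvzumzas


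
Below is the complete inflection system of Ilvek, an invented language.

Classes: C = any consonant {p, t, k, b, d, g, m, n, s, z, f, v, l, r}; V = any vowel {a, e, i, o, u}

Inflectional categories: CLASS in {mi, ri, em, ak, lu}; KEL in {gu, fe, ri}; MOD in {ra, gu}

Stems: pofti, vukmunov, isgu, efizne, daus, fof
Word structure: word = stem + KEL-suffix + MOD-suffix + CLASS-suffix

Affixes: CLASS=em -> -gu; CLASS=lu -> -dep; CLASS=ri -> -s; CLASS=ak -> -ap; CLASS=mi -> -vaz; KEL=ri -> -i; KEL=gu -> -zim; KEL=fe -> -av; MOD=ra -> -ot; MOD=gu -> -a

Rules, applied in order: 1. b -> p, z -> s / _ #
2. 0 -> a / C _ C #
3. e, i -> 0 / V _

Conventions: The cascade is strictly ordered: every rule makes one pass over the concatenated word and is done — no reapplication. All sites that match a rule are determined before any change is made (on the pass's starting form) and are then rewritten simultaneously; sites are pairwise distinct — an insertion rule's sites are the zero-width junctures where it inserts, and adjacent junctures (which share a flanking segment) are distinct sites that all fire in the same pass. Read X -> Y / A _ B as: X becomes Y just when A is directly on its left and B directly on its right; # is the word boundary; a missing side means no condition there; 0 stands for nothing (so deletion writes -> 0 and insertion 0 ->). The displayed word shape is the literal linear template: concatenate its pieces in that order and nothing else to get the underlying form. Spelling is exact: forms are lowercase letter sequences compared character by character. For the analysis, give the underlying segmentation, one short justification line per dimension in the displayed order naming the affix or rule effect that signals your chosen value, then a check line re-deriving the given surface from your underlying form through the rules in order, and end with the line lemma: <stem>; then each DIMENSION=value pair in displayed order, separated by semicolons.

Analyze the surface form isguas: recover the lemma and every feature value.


underlying: isgu-i-a-s
CLASS=ri - signalled by the affix -s
KEL=ri - signalled by the affix -i
MOD=gu - signalled by the affix -a
check: isguias -> isguias -> isguias -> isguas
lemma: isgu; CLASS=ri; KEL=ri; MOD=gu


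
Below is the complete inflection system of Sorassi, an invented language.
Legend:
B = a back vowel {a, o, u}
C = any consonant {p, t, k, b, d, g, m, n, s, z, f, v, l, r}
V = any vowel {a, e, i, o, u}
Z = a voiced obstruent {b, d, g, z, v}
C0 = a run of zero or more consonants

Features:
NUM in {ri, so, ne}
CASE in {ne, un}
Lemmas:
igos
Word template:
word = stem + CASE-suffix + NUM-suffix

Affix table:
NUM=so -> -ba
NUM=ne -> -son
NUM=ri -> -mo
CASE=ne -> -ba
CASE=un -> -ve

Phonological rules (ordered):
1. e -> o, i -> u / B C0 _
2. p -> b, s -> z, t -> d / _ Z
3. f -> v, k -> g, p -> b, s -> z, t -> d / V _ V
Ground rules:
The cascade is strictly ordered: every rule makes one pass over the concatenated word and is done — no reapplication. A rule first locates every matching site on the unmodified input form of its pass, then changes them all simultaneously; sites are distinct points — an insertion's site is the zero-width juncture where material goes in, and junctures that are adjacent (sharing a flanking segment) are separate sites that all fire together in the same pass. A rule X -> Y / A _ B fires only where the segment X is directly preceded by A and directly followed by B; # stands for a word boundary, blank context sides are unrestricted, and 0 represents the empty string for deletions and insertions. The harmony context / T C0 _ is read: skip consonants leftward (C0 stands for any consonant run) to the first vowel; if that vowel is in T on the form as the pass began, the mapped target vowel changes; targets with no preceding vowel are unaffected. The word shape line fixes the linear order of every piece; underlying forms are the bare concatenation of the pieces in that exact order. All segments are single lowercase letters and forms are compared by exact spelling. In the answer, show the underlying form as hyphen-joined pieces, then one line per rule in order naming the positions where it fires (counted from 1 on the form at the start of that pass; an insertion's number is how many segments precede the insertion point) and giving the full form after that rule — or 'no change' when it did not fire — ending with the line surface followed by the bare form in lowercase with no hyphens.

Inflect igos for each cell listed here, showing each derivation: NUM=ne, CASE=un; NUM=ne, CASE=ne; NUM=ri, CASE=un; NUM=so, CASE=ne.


cell NUM=ne, CASE=un:
underlying: igos-ve-son
1. e -> o, i -> u / B C0 _: fires at position(s) 6: igosvoson
2. p -> b, s -> z, t -> d / _ Z: fires at position(s) 4: igozvoson
3. f -> v, k -> g, p -> b, s -> z, t -> d / V _ V: fires at position(s) 7: igozvozon
surface: igozvozon

cell NUM=ne, CASE=ne:
underlying: igos-ba-son
1. e -> o, i -> u / B C0 _: no change
2. p -> b, s -> z, t -> d / _ Z: fires at position(s) 4: igozbason
3. f -> v, k -> g, p -> b, s -> z, t -> d / V _ V: fires at position(s) 7: igozbazon
surface: igozbazon

cell NUM=ri, CASE=un:
underlying: igos-ve-mo
1. e -> o, i -> u / B C0 _: fires at position(s) 6: igosvomo
2. p -> b, s -> z, t -> d / _ Z: fires at position(s) 4: igozvomo
3. f -> v, k -> g, p -> b, s -> z, t -> d / V _ V: no change
surface: igozvomo

cell NUM=so, CASE=ne:
underlying: igos-ba-ba
1. e -> o, i -> u / B C0 _: no change
2. p -> b, s -> z, t -> d / _ Z: fires at position(s) 4: igozbaba
3. f -> v, k -> g, p -> b, s -> z, t -> d / V _ V: no change
surface: igozbaba


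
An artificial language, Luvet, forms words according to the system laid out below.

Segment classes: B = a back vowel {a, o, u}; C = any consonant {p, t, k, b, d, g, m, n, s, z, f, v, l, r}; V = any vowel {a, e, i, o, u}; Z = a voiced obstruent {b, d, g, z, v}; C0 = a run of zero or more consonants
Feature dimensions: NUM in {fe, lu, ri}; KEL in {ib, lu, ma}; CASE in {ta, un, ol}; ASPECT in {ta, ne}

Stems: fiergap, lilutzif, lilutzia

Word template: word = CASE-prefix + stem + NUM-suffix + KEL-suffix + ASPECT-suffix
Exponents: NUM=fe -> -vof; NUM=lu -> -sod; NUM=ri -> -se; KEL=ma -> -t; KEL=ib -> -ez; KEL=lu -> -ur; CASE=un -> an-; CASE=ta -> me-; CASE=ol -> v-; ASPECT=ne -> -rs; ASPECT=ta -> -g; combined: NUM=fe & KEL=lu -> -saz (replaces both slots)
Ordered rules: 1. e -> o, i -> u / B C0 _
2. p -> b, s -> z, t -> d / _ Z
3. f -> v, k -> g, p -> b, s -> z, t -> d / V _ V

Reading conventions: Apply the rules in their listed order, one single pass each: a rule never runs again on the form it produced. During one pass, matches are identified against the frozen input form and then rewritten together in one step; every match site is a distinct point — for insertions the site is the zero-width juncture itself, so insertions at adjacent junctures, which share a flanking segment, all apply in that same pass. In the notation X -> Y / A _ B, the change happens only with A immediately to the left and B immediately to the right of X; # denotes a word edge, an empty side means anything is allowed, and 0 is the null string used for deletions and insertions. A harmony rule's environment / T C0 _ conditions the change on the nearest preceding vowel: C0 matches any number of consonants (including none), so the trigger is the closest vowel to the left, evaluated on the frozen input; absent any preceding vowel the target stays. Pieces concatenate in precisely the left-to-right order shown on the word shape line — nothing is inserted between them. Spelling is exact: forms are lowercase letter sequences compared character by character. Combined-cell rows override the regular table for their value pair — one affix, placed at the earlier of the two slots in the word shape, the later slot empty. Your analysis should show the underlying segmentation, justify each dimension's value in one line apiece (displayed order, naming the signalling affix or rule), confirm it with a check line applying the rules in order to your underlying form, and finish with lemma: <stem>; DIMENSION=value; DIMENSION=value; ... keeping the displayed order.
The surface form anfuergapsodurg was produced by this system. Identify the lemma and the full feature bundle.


underlying: an-fiergap-sod-ur-g
NUM=lu - signalled by the affix -sod
KEL=lu - signalled by the affix -ur
CASE=un - signalled by the affix an-
ASPECT=ta - signalled by the affix -g
check: anfiergapsodurg -> anfuergapsodurg -> anfuergapsodurg -> anfuergapsodurg
lemma: fiergap; NUM=lu; KEL=lu; CASE=un; ASPECT=ta


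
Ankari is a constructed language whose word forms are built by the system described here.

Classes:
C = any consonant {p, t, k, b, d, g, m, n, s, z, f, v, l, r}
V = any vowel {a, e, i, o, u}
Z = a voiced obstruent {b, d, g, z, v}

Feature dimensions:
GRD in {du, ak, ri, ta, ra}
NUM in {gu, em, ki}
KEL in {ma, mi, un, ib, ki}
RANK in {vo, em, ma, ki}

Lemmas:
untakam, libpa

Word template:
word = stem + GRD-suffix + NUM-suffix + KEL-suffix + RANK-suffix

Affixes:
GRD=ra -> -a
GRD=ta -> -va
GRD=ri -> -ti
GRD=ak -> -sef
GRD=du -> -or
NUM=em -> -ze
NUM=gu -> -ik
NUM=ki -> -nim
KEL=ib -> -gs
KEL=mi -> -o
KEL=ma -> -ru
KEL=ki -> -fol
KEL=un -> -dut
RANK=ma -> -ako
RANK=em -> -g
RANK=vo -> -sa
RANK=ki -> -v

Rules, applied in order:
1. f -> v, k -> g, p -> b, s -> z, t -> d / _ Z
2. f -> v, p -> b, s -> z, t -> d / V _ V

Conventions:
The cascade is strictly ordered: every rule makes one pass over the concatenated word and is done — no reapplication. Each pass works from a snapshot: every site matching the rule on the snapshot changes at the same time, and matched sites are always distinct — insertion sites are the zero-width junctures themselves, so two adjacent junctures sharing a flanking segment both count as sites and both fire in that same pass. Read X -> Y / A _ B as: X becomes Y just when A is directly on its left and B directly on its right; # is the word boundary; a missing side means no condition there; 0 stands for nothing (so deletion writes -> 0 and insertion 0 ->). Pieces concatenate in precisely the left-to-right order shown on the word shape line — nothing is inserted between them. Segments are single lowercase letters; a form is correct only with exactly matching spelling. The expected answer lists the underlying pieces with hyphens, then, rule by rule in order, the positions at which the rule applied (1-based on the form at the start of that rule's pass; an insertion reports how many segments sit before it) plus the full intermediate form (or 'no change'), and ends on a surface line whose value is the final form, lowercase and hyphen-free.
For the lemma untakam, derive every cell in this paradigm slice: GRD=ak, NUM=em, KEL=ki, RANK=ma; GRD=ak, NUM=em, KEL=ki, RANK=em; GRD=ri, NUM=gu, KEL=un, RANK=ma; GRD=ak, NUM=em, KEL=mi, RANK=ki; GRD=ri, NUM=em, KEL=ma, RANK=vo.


cell GRD=ak, NUM=em, KEL=ki, RANK=ma:
underlying: untakam-sef-ze-fol-ako
1. f -> v, k -> g, p -> b, s -> z, t -> d / _ Z: fires at position(s) 10: untakamsevzefolako
2. f -> v, p -> b, s -> z, t -> d / V _ V: fires at position(s) 13: untakamsevzevolako
surface: untakamsevzevolako

cell GRD=ak, NUM=em, KEL=ki, RANK=em:
underlying: untakam-sef-ze-fol-g
1. f -> v, k -> g, p -> b, s -> z, t -> d / _ Z: fires at position(s) 10: untakamsevzefolg
2. f -> v, p -> b, s -> z, t -> d / V _ V: fires at position(s) 13: untakamsevzevolg
surface: untakamsevzevolg

cell GRD=ri, NUM=gu, KEL=un, RANK=ma:
underlying: untakam-ti-ik-dut-ako
1. f -> v, k -> g, p -> b, s -> z, t -> d / _ Z: fires at position(s) 11: untakamtiigdutako
2. f -> v, p -> b, s -> z, t -> d / V _ V: fires at position(s) 14: untakamtiigdudako
surface: untakamtiigdudako

cell GRD=ak, NUM=em, KEL=mi, RANK=ki:
underlying: untakam-sef-ze-o-v
1. f -> v, k -> g, p -> b, s -> z, t -> d / _ Z: fires at position(s) 10: untakamsevzeov
2. f -> v, p -> b, s -> z, t -> d / V _ V: no change
surface: untakamsevzeov

cell GRD=ri, NUM=em, KEL=ma, RANK=vo:
underlying: untakam-ti-ze-ru-sa
1. f -> v, k -> g, p -> b, s -> z, t -> d / _ Z: no change
2. f -> v, p -> b, s -> z, t -> d / V _ V: fires at position(s) 14: untakamtizeruza
surface: untakamtizeruza


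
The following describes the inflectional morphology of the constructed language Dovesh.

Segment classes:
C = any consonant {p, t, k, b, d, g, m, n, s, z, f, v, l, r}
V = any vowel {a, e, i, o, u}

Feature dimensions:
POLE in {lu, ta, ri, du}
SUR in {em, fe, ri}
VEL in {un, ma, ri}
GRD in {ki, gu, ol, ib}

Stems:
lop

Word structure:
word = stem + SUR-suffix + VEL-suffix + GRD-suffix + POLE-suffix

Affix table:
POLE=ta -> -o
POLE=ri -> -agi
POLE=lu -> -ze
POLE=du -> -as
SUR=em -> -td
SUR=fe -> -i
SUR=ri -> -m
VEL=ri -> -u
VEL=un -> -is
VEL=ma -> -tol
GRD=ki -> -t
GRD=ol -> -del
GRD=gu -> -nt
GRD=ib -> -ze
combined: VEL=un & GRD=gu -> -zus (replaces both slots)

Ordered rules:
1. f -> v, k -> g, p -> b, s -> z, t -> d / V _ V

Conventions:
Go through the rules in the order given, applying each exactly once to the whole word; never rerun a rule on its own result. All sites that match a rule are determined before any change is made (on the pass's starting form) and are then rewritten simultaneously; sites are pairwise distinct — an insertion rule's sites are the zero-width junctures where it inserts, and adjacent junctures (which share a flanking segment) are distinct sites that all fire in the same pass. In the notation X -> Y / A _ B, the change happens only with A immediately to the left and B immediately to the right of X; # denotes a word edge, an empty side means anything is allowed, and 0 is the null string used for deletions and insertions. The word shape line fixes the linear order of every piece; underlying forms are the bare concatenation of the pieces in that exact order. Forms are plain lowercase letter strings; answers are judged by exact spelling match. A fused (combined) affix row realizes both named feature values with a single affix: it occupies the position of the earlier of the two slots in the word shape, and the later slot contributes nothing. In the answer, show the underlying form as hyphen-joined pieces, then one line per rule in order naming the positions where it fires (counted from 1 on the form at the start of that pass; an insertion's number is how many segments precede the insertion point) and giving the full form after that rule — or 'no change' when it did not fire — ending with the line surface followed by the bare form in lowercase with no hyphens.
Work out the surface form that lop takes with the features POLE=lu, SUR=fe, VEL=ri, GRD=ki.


underlying: lop-i-u-t-ze
1. f -> v, k -> g, p -> b, s -> z, t -> d / V _ V: fires at position(s) 3: lobiutze
surface: lobiutze


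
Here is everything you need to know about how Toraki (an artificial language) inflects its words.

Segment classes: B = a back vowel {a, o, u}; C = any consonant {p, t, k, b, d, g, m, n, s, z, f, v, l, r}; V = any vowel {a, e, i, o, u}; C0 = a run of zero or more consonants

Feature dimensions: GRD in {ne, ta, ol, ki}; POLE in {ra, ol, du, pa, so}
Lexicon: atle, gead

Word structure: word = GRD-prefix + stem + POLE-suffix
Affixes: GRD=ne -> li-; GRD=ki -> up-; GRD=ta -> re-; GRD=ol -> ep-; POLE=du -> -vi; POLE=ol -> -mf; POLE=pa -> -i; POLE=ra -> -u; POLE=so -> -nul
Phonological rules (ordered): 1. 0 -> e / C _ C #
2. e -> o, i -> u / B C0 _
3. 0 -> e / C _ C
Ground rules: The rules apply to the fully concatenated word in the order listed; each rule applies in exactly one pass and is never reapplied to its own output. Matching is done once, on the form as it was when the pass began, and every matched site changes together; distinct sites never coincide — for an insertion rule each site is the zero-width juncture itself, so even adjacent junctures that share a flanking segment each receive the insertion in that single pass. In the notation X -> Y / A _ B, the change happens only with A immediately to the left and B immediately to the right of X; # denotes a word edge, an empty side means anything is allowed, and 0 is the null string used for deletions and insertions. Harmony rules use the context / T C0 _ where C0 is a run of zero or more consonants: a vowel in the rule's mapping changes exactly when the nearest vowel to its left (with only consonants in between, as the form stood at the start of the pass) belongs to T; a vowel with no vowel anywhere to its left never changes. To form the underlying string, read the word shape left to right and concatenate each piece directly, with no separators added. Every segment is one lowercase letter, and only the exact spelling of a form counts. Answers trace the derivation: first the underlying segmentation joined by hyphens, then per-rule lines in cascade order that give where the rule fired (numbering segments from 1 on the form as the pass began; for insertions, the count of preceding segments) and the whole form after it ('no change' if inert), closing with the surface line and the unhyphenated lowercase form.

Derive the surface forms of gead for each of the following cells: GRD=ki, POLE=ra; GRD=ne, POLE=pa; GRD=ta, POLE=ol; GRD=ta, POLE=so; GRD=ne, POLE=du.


cell GRD=ki, POLE=ra:
underlying: up-gead-u
1. 0 -> e / C _ C #: no change
2. e -> o, i -> u / B C0 _: fires at position(s) 4: upgoadu
3. 0 -> e / C _ C: inserts after position(s) 2: upegoadu
surface: upegoadu

cell GRD=ne, POLE=pa:
underlying: li-gead-i
1. 0 -> e / C _ C #: no change
2. e -> o, i -> u / B C0 _: fires at position(s) 7: ligeadu
3. 0 -> e / C _ C: no change
surface: ligeadu

cell GRD=ta, POLE=ol:
underlying: re-gead-mf
1. 0 -> e / C _ C #: inserts after position(s) 7: regeadmef
2. e -> o, i -> u / B C0 _: fires at position(s) 8: regeadmof
3. 0 -> e / C _ C: inserts after position(s) 6: regeademof
surface: regeademof

cell GRD=ta, POLE=so:
underlying: re-gead-nul
1. 0 -> e / C _ C #: no change
2. e -> o, i -> u / B C0 _: no change
3. 0 -> e / C _ C: inserts after position(s) 6: regeadenul
surface: regeadenul

cell GRD=ne, POLE=du:
underlying: li-gead-vi
1. 0 -> e / C _ C #: no change
2. e -> o, i -> u / B C0 _: fires at position(s) 8: ligeadvu
3. 0 -> e / C _ C: inserts after position(s) 6: ligeadevu
surface: ligeadevu


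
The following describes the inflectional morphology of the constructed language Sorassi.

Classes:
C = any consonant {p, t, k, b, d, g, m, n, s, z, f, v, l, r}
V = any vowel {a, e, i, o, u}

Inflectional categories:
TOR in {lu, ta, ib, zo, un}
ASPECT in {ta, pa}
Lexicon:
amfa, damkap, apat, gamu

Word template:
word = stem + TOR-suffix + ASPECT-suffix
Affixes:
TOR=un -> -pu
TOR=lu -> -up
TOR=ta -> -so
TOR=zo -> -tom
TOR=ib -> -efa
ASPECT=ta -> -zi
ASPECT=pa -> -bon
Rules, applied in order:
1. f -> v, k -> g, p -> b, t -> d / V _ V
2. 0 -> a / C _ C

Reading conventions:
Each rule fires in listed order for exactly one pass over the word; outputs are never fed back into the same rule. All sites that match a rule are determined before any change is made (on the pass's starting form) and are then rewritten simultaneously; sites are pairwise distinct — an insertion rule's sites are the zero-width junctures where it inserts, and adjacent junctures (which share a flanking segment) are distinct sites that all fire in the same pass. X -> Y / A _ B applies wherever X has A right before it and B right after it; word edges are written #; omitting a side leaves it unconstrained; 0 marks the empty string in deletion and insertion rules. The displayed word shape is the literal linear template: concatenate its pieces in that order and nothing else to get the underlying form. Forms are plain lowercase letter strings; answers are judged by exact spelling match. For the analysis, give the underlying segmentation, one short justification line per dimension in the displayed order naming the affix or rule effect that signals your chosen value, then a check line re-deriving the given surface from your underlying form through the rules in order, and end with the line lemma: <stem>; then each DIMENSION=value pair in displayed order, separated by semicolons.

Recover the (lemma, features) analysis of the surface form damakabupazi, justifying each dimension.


underlying: damkap-up-zi
TOR=lu - signalled by the affix -up
ASPECT=ta - signalled by the affix -zi
check: damkapupzi -> damkabupzi -> damakabupazi
lemma: damkap; TOR=lu; ASPECT=ta


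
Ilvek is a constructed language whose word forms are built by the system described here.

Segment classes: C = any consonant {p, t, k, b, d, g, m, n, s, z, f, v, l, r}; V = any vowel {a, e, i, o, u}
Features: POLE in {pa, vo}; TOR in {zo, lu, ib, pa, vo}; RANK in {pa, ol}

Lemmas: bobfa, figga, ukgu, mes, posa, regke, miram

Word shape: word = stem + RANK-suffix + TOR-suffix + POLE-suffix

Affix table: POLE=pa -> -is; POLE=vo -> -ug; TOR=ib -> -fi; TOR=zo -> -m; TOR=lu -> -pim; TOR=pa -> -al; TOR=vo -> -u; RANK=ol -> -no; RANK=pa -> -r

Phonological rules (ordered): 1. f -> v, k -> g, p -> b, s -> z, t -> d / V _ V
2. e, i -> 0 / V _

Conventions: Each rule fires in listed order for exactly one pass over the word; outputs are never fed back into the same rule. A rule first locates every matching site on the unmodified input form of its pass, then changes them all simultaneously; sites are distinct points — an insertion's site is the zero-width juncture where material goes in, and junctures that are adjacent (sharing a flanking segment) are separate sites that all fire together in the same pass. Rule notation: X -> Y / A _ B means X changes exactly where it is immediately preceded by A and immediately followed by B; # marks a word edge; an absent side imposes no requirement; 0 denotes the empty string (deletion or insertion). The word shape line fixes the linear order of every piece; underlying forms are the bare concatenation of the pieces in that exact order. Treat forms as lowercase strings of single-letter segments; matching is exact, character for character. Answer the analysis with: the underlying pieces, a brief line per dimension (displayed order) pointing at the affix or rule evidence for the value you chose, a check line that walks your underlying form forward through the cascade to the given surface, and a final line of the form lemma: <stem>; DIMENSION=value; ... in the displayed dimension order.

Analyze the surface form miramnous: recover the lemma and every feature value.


underlying: miram-no-u-is
POLE=pa - signalled by the affix -is
TOR=vo - signalled by the affix -u
RANK=ol - signalled by the affix -no
check: miramnouis -> miramnouis -> miramnous
lemma: miram; POLE=pa; TOR=vo; RANK=ol


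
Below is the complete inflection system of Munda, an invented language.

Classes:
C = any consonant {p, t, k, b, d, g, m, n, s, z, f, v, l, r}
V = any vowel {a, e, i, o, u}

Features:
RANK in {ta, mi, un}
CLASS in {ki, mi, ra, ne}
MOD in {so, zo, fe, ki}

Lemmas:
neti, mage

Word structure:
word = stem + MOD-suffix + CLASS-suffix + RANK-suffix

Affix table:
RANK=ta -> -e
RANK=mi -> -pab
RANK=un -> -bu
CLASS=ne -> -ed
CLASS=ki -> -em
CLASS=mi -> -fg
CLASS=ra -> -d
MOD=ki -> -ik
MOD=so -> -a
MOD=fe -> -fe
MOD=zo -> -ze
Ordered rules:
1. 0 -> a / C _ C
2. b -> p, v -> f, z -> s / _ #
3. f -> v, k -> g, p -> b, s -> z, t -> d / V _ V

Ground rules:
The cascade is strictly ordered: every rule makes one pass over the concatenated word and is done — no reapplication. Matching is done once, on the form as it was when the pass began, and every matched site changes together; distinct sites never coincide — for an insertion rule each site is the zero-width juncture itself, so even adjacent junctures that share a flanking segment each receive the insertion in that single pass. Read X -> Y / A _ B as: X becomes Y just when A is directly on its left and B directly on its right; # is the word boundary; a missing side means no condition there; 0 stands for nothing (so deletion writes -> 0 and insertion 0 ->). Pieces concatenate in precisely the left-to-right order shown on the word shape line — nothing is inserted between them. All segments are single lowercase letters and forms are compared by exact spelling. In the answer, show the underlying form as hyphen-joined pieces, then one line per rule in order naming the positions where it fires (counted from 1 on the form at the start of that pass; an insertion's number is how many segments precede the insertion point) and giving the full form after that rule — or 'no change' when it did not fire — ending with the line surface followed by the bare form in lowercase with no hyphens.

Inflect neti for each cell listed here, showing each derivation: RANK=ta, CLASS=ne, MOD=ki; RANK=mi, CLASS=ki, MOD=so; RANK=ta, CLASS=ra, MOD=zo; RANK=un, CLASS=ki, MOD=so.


cell RANK=ta, CLASS=ne, MOD=ki:
underlying: neti-ik-ed-e
1. 0 -> a / C _ C: no change
2. b -> p, v -> f, z -> s / _ #: no change
3. f -> v, k -> g, p -> b, s -> z, t -> d / V _ V: fires at position(s) 3, 6: nediigede
surface: nediigede

cell RANK=mi, CLASS=ki, MOD=so:
underlying: neti-a-em-pab
1. 0 -> a / C _ C: inserts after position(s) 7: netiaemapab
2. b -> p, v -> f, z -> s / _ #: fires at position(s) 11: netiaemapap
3. f -> v, k -> g, p -> b, s -> z, t -> d / V _ V: fires at position(s) 3, 9: nediaemabap
surface: nediaemabap

cell RANK=ta, CLASS=ra, MOD=zo:
underlying: neti-ze-d-e
1. 0 -> a / C _ C: no change
2. b -> p, v -> f, z -> s / _ #: no change
3. f -> v, k -> g, p -> b, s -> z, t -> d / V _ V: fires at position(s) 3: nedizede
surface: nedizede

cell RANK=un, CLASS=ki, MOD=so:
underlying: neti-a-em-bu
1. 0 -> a / C _ C: inserts after position(s) 7: netiaemabu
2. b -> p, v -> f, z -> s / _ #: no change
3. f -> v, k -> g, p -> b, s -> z, t -> d / V _ V: fires at position(s) 3: nediaemabu
surface: nediaemabu
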